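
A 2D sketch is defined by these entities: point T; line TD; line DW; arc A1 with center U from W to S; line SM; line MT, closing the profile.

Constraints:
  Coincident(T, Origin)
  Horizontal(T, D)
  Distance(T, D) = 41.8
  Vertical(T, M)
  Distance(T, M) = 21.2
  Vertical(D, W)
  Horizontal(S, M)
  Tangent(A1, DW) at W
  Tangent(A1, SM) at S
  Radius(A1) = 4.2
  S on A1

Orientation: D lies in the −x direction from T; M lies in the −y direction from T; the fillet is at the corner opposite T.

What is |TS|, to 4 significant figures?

43.16

T is at the origin; TD is horizontal with |TD| = 41.8 and D on the −x side, so D = (-41.80, 0.000). T and M share the same x with |TM| = 21.2 and M on the −y side, so M = (0.000, -21.20). The virtual corner opposite T is at (-41.80, -21.20). The tangent condition forces UW to be normal to DW and tangency of A1 to SM means the radius US is perpendicular to SM, with radius 4.2, so the center U sits 4.2 in from both sides at U = (-37.60, -17.00). That places the tangent points at W = (-41.80, -17.00) on DW and S = (-37.60, -21.20) on SM. Then |TS| = |S − T| = 43.16.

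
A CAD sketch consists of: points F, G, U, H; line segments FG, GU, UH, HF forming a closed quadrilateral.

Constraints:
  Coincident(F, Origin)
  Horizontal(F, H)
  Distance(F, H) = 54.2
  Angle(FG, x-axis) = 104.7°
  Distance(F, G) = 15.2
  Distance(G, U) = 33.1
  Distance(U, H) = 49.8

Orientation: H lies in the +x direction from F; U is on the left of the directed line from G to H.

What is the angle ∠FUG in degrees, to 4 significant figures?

18.62°

Checks: |GU| = 33.10 ✓; |UH| = 49.80 ✓.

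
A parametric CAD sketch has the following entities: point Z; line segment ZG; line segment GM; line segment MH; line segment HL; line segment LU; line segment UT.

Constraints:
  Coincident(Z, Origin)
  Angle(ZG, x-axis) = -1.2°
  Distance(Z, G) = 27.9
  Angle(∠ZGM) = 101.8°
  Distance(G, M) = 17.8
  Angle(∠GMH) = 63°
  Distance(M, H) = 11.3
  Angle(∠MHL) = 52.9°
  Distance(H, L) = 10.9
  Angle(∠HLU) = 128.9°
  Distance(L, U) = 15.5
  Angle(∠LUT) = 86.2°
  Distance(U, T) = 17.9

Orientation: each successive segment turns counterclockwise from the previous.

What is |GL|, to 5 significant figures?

7.9131

∠GMH = 63.0° gives MH at -166.00° from the x-axis; with |MH| = 11.3, H = (20.934, 14.026). ∠MHL = 52.9° gives HL at -38.900° from the x-axis; with |HL| = 10.9, L = (29.417, 7.1810). Then |GL| = |L − G| = 7.9131.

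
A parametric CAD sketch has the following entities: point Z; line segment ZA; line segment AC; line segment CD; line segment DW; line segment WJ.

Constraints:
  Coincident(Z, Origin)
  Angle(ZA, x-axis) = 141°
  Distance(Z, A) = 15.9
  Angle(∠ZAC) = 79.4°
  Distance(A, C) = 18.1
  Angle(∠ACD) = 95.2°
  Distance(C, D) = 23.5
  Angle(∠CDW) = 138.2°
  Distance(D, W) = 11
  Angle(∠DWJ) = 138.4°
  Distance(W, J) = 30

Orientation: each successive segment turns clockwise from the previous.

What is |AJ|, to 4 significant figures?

41.45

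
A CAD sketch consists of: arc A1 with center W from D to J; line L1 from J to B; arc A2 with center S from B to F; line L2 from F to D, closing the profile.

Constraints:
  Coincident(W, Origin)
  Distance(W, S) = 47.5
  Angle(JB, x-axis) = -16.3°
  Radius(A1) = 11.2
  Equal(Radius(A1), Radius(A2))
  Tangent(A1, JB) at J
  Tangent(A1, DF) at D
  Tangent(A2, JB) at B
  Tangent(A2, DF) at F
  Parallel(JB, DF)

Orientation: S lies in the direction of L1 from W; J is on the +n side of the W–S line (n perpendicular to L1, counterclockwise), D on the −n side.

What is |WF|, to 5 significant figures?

48.803

The slot axis is L1's direction at -16.3°, so u = (cos -16.3°, sin -16.3°) = (0.95981, -0.28067) and n = (−sin -16.3°, cos -16.3°) = (0.28067, 0.95981). W is at the origin and S lies 47.5 along u from W, so S = 47.5·u = (45.591, -13.332). Tangency of A1 to both parallel lines with radius 11.2 puts J and D at W ± 11.2·n: J = (3.1435, 10.750), D = (-3.1435, -10.750). Equal radii place B and F the same way about S: B = S + 11.2·n = (48.734, -2.5818), F = S − 11.2·n = (42.447, -24.081). Then |WF| = |F − W| = 48.803.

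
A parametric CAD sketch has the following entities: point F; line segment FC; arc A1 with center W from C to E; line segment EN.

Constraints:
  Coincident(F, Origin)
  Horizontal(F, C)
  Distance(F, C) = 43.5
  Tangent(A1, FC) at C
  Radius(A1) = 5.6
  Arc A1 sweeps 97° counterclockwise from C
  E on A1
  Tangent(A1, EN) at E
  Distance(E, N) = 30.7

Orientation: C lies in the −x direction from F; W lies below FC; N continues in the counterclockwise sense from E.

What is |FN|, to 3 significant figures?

58.3

F is at the origin; F and C share the same y with |FC| = 43.5 and C on the −x side, so C = (-43.5, 0.00). Since A1 is tangent to FC there, WC ⟂ FC, so W = C + (0, -5.6) = (-43.5, -5.60). On A1, C sits at bearing 90° from W; a 97° counterclockwise sweep puts E at bearing 187°, so E = W + 5.6·(cos 187°, sin 187°) = (-49.1, -6.28). Since A1 is tangent to EN there, WE ⟂ EN, so EN runs along (−sin 187°, cos 187°); with |EN| = 30.7, N = (-45.3, -36.8). Then |FN| = |N − F| = 58.3.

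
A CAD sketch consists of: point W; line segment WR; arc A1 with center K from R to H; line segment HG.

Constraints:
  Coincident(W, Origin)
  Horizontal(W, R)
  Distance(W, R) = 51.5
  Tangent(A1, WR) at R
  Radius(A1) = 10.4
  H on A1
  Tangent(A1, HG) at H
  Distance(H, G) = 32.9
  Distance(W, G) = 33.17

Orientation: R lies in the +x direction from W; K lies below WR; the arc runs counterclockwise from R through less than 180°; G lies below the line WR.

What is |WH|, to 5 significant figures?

44.337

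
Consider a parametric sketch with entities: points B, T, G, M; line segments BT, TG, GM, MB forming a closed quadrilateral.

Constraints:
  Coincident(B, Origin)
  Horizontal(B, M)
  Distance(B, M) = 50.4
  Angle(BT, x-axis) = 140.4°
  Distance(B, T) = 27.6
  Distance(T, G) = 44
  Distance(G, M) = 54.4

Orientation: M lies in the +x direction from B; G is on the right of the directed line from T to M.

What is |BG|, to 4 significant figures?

20.84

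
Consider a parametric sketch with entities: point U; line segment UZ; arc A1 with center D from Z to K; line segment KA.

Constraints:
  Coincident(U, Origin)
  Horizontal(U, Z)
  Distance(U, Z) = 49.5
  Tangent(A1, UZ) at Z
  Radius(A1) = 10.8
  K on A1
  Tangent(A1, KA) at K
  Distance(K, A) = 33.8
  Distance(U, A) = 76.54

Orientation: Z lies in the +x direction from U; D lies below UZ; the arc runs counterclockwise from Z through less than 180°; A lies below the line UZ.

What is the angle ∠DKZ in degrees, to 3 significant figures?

25.1°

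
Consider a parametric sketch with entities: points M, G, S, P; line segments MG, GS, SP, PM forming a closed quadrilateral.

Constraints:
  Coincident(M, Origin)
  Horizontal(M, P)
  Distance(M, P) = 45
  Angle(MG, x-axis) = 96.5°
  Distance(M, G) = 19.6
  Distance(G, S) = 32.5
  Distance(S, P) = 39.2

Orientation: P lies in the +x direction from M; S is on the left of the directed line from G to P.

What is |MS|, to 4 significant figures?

43.61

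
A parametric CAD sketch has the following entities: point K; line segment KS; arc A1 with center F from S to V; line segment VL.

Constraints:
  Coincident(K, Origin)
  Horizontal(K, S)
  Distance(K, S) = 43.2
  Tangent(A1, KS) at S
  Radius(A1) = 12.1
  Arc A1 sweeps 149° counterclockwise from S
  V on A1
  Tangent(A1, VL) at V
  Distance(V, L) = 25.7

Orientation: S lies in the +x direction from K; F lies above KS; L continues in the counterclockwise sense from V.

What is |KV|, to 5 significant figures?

54.300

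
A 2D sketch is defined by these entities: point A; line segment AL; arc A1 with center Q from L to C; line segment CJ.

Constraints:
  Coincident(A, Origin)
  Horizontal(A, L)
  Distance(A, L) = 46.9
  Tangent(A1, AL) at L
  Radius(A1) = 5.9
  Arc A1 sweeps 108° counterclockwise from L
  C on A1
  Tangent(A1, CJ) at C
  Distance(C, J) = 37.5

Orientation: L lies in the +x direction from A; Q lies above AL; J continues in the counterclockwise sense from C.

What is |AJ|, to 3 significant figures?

59.6

A is at the origin; A and L share the same y with |AL| = 46.9 and L on the +x side, so L = (46.9, 0.00). A1 meets AL tangentially, so QL is at right angles to AL, so Q = L + (0, 5.9) = (46.9, 5.90). On A1, L sits at bearing -90° from Q; a 108° counterclockwise sweep puts C at bearing 18°, so C = Q + 5.9·(cos 18°, sin 18°) = (52.5, 7.72). Since A1 is tangent to CJ there, QC ⟂ CJ, so CJ runs along (−sin 18°, cos 18°); with |CJ| = 37.5, J = (40.9, 43.4). Then |AJ| = |J − A| = 59.6.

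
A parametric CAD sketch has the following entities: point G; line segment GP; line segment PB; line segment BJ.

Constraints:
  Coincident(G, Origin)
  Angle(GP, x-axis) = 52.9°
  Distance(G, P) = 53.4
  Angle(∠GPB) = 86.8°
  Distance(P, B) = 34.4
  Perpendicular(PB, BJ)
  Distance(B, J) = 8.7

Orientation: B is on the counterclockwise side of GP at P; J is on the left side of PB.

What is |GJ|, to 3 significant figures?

54.6

G is at the origin; GP runs at 52.9° with length 53.4, so P = 53.4·(cos 52.9°, sin 52.9°) = (32.2, 42.6). ∠GPB = 86.8°, so PB runs at 52.9° + (180° − 86.8°) = 146° from the x-axis; with |PB| = 34.4, B = P + 34.4·(cos 146°, sin 146°) = (3.66, 61.8). PB is perpendicular to BJ; with |BJ| = 8.7 on the left of PB, J = B + 8.7·(-0.558, -0.830) = (-1.19, 54.6). Then |GJ| = |J − G| = 54.6.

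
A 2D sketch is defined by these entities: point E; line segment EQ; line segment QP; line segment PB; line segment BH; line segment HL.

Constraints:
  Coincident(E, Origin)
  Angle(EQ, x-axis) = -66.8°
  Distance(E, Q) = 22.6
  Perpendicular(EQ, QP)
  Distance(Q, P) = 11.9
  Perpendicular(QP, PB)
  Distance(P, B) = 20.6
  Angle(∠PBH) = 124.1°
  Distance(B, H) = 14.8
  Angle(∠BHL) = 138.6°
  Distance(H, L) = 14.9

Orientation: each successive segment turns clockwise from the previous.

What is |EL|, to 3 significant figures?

15.8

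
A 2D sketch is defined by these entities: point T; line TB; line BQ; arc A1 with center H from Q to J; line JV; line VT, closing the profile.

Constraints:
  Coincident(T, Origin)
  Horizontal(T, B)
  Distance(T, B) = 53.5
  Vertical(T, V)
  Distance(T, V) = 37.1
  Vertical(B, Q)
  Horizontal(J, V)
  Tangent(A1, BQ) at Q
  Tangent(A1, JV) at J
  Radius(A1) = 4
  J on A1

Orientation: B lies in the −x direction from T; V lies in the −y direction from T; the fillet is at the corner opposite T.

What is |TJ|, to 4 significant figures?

61.86

The virtual corner opposite T is at (-53.50, -37.10). The tangent condition forces HQ to be normal to BQ and A1 meets JV tangentially, so HJ is at right angles to JV, with radius 4.0, so the center H sits 4.0 in from both sides at H = (-49.50, -33.10). That places the tangent points at Q = (-53.50, -33.10) on BQ and J = (-49.50, -37.10) on JV. Then |TJ| = |J − T| = 61.86.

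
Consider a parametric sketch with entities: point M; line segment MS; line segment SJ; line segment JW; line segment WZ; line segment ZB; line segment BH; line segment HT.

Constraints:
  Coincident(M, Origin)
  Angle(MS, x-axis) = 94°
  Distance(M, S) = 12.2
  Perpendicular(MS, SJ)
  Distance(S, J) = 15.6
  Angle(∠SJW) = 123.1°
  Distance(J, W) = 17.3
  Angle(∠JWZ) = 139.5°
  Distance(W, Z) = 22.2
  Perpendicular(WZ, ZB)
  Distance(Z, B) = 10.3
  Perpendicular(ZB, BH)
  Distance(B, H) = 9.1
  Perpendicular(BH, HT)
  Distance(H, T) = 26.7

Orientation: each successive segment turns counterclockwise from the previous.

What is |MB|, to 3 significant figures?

25.9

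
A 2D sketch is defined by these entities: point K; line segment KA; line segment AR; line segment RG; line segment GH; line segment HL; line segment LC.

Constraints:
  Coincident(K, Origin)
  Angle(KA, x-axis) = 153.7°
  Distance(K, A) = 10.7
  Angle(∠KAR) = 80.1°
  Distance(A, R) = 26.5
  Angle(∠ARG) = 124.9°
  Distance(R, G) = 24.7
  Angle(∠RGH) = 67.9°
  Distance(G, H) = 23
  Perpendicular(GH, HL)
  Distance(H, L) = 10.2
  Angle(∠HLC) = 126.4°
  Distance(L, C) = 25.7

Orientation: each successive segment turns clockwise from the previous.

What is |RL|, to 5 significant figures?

18.676

∠RGH = 67.9° gives GH at -113.40° from the x-axis; with |GH| = 23.0, H = (21.618, 4.4566). The perpendicularity gives HL at right angles to GH, so HL runs at 156.60°; with |HL| = 10.2, L = (12.257, 8.5075). Then |RL| = |L − R| = 18.676.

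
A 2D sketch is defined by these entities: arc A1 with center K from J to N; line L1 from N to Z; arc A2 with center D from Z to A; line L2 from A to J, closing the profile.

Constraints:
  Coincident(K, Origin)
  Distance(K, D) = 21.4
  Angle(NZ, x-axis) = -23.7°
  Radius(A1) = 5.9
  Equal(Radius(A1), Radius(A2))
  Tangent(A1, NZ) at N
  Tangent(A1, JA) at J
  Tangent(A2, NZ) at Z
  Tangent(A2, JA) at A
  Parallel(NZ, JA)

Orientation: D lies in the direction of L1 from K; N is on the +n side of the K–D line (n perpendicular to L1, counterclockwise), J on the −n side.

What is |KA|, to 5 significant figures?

22.198

The slot axis is L1's direction at -23.7°, so u = (cos -23.7°, sin -23.7°) = (0.91566, -0.40195) and n = (−sin -23.7°, cos -23.7°) = (0.40195, 0.91566). K is at the origin and D lies 21.4 along u from K, so D = 21.4·u = (19.595, -8.6017). Tangency of A1 to both parallel lines with radius 5.9 puts N and J at K ± 5.9·n: N = (2.3715, 5.4024), J = (-2.3715, -5.4024). Equal radii place Z and A the same way about D: Z = D + 5.9·n = (21.967, -3.1993), A = D − 5.9·n = (17.224, -14.004). Then |KA| = |A − K| = 22.198.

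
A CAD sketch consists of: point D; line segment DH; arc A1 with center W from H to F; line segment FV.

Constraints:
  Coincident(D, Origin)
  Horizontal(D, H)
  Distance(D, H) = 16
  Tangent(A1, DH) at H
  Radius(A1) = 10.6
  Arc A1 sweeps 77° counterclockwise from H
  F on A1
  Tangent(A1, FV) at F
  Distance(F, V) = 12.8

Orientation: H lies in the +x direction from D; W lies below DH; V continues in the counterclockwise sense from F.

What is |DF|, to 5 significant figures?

9.9831

D is at the origin; D and H share the same y with |DH| = 16.0 and H on the +x side, so H = (16.000, 0.0000). The tangent condition forces WH to be normal to DH, so W = H + (0, -10.6) = (16.000, -10.600). On A1, H sits at bearing 90° from W; a 77° counterclockwise sweep puts F at bearing 167°, so F = W + 10.6·(cos 167°, sin 167°) = (5.6717, -8.2155). Then |DF| = |F − D| = 9.9831.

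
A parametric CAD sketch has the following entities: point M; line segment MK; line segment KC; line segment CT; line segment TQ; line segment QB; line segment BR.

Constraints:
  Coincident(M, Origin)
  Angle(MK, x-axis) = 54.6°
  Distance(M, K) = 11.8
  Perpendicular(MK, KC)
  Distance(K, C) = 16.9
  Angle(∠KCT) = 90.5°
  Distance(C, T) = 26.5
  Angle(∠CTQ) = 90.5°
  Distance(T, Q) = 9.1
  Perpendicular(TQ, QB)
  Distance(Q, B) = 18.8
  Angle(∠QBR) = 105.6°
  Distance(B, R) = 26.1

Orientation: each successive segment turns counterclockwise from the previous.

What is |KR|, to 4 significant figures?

32.72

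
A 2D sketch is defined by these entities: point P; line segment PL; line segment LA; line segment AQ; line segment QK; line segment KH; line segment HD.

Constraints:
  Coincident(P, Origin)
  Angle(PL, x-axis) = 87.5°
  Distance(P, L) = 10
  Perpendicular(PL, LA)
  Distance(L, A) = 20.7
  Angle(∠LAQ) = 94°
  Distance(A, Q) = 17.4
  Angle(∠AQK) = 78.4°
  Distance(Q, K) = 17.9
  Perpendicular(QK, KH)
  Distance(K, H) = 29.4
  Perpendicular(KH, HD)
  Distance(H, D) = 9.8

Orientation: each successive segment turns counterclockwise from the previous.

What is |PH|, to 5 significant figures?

25.461

P is at the origin; PL runs at 87.5° with length 10.0, so L = (0.43619, 9.9905). The perpendicularity gives LA at right angles to PL, so LA runs at 177.50°; with |LA| = 20.7, A = (-20.244, 10.893). ∠LAQ = 94.0° gives AQ at -96.500° from the x-axis; with |AQ| = 17.4, Q = (-22.214, -6.3947). ∠AQK = 78.4° gives QK at 5.1000° from the x-axis; with |QK| = 17.9, K = (-4.3847, -4.8035). The perpendicularity gives KH at right angles to QK, so KH runs at 95.100°; with |KH| = 29.4, H = (-6.9982, 24.480). Then |PH| = |H − P| = 25.461.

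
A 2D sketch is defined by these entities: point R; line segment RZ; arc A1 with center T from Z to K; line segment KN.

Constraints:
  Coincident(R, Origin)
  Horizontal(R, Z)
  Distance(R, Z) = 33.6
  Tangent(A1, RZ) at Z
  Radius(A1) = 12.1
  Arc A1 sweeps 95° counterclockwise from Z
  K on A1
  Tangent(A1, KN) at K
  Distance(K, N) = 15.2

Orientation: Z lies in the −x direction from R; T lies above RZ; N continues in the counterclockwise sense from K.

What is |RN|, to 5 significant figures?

36.384

On A1, Z sits at bearing -90° from T; a 95° counterclockwise sweep puts K at bearing 5°, so K = T + 12.1·(cos 5°, sin 5°) = (-21.546, 13.155). Since A1 is tangent to KN there, TK ⟂ KN, so KN runs along (−sin 5°, cos 5°); with |KN| = 15.2, N = (-22.871, 28.297). Then |RN| = |N − R| = 36.384.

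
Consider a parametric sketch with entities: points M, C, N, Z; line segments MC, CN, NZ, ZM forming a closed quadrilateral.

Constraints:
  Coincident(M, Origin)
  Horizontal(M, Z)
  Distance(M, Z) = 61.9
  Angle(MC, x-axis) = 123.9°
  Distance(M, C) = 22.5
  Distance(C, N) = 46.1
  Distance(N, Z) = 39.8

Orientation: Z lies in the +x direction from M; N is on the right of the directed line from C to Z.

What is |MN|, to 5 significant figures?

25.528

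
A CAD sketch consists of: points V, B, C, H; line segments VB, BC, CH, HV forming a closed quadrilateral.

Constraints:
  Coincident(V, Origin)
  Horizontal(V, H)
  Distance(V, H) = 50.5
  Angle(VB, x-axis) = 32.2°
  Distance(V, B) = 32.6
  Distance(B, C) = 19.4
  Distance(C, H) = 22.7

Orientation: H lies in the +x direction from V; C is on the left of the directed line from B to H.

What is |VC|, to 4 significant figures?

51.44

V is at the origin; VH is horizontal with |VH| = 50.5 and H in +x, so H = (50.5, 0). VB runs at 32.2° with |VB| = 32.6, so B = (27.59, 17.37). C is determined by |BC| = 19.4 and |CH| = 22.7 together: it lies at the intersection of circle(B, 19.4) and circle(H, 22.7). With |BH| = 28.75, the foot of the radical line on BH is 11.96 from B and the perpendicular offset is √(19.4² − 11.96²) = 15.27. Taking the left-of-BH solution: C = (46.35, 22.32).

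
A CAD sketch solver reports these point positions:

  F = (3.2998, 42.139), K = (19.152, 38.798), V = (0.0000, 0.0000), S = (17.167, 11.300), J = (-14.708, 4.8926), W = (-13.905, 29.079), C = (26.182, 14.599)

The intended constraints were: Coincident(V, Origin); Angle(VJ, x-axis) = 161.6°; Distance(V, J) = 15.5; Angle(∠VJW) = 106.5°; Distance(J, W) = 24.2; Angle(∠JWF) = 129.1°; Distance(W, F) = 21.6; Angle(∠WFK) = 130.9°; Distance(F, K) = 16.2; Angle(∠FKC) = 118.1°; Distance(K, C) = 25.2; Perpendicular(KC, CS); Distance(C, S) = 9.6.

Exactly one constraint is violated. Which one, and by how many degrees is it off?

Perpendicular(KC, CS) — off by 3.90°.

V = (0.00, 0.00) ✓; VJ at 161.6° ✓; |VJ| = 15.50 ✓; ∠VJW = 106.5° ✓; |JW| = 24.20 ✓; ∠JWF = 129.1° ✓; |WF| = 21.60 ✓; ∠WFK = 130.9° ✓; |FK| = 16.20 ✓; ∠FKC = 118.1° ✓; |KC| = 25.20 ✓; ∠(KC, CS) = 86.10° ✗; |CS| = 9.600 ✓.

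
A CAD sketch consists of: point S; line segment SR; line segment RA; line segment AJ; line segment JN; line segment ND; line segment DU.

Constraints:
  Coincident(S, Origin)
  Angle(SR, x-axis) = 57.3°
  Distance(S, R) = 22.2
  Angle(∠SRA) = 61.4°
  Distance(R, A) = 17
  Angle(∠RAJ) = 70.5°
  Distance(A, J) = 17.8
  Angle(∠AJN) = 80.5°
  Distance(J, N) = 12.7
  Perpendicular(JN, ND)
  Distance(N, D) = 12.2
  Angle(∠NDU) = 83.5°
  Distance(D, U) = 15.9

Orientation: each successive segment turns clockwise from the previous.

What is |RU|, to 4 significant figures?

20.93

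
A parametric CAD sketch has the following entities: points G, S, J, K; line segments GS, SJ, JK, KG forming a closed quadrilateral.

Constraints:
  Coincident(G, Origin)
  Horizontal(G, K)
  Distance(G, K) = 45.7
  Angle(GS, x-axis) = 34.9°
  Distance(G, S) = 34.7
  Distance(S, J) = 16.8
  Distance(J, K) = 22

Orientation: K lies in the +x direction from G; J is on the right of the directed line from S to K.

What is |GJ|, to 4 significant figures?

24.28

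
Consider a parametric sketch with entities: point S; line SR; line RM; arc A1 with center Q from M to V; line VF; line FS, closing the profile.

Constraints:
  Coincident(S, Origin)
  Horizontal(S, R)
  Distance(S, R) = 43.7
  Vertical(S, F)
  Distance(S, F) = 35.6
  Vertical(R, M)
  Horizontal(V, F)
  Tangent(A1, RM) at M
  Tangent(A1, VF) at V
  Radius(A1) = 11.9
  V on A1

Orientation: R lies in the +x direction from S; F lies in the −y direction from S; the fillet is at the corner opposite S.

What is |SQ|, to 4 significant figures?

39.66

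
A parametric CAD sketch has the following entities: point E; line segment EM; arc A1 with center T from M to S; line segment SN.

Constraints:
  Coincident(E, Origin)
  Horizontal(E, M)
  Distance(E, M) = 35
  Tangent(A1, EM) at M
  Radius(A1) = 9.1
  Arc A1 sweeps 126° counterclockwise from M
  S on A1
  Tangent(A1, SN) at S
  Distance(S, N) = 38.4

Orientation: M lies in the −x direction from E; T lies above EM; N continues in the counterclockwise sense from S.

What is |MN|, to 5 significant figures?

47.989

E is at the origin; E and M share the same y with |EM| = 35.0 and M on the −x side, so M = (-35.000, 0.0000). A1 meets EM tangentially, so TM is at right angles to EM, so T = M + (0, 9.1) = (-35.000, 9.1000). On A1, M sits at bearing -90° from T; a 126° counterclockwise sweep puts S at bearing 36°, so S = T + 9.1·(cos 36°, sin 36°) = (-27.638, 14.449). The tangent condition forces TS to be normal to SN, so SN runs along (−sin 36°, cos 36°); with |SN| = 38.4, N = (-50.209, 45.515). Then |MN| = |N − M| = 47.989.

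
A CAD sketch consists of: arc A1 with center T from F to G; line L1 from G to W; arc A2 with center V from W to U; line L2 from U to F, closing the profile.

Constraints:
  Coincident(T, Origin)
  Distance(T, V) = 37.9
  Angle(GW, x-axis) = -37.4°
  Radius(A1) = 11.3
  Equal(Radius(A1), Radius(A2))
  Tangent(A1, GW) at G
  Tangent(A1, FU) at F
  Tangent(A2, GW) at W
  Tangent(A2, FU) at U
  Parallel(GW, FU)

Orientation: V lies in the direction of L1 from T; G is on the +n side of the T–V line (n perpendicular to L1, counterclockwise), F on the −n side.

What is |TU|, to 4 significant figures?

39.55

The slot axis is L1's direction at -37.4°, so u = (cos -37.4°, sin -37.4°) = (0.7944, -0.6074) and n = (−sin -37.4°, cos -37.4°) = (0.6074, 0.7944). T is at the origin and V lies 37.9 along u from T, so V = 37.9·u = (30.11, -23.02). Tangency of A1 to both parallel lines with radius 11.3 puts G and F at T ± 11.3·n: G = (6.863, 8.977), F = (-6.863, -8.977). Equal radii place W and U the same way about V: W = V + 11.3·n = (36.97, -14.04), U = V − 11.3·n = (23.24, -32.00). Then |TU| = |U − T| = 39.55.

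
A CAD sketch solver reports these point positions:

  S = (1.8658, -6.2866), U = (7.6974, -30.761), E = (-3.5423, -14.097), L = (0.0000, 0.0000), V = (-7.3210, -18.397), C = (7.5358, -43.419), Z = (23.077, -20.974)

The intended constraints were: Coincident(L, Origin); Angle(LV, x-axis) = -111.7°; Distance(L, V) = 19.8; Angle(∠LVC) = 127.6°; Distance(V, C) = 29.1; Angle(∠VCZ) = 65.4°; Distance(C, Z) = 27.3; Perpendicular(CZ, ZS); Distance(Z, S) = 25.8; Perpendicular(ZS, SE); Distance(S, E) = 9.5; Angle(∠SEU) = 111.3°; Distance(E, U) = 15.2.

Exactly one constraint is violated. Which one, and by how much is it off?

Distance(E, U) = 15.2 — off by 4.90.

L = (0.00, 0.00) ✓; LV at -111.7° ✓; |LV| = 19.80 ✓; ∠LVC = 127.6° ✓; |VC| = 29.10 ✓; ∠VCZ = 65.40° ✓; |CZ| = 27.30 ✓; ∠(CZ, ZS) = 90.00° ✓; |ZS| = 25.80 ✓; ∠(ZS, SE) = 90.00° ✓; |SE| = 9.500 ✓; ∠SEU = 111.3° ✓; |EU| = 20.10 ✗.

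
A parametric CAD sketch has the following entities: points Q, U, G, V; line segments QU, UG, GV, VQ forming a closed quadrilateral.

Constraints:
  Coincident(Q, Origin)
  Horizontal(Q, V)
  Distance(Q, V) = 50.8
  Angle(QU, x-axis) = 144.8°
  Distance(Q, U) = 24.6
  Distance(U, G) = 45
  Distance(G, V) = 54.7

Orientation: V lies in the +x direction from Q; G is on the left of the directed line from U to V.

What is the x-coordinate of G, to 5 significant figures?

15.462

Q is at the origin; QV is horizontal with |QV| = 50.8 and V in +x, so V = (50.8, 0). QU runs at 144.8° with |QU| = 24.6, so U = (-20.102, 14.180). G is determined by |UG| = 45.0 and |GV| = 54.7 together: it lies at the intersection of circle(U, 45.0) and circle(V, 54.7). With |UV| = 72.306, the foot of the radical line on UV is 29.465 from U and the perpendicular offset is √(45.0² − 29.465²) = 34.012. Taking the left-of-UV solution: G = (15.462, 41.753).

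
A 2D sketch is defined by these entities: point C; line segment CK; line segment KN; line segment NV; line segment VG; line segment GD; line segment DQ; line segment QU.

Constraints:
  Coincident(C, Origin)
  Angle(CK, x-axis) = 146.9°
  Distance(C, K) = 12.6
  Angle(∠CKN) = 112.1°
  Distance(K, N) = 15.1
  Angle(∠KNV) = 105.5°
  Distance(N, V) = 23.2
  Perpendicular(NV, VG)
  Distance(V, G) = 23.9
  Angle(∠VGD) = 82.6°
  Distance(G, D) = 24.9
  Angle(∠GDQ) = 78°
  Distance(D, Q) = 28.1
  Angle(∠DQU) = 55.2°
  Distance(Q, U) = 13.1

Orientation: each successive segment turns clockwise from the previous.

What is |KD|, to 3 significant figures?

6.65

NV is perpendicular to VG, so VG runs at -85.5°; with |VG| = 23.9, G = (17.3, -0.303). ∠VGD = 82.6° gives GD at 177° from the x-axis; with |GD| = 24.9, D = (-7.54, 0.957). Then |KD| = |D − K| = 6.65.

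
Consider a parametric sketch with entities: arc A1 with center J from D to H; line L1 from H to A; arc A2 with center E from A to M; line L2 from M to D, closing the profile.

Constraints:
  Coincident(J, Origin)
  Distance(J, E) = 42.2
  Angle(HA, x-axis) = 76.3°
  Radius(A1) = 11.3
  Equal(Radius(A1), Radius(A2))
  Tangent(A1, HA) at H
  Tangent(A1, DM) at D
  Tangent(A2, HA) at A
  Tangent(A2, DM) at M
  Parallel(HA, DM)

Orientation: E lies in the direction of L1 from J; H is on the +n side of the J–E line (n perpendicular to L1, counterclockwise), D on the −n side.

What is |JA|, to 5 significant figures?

43.687

The slot axis is L1's direction at 76.3°, so u = (cos 76.3°, sin 76.3°) = (0.23684, 0.97155) and n = (−sin 76.3°, cos 76.3°) = (-0.97155, 0.23684). J is at the origin and E lies 42.2 along u from J, so E = 42.2·u = (9.9946, 40.999). Tangency of A1 to both parallel lines with radius 11.3 puts H and D at J ± 11.3·n: H = (-10.979, 2.6763), D = (10.979, -2.6763). Equal radii place A and M the same way about E: A = E + 11.3·n = (-0.98394, 43.676), M = E − 11.3·n = (20.973, 38.323). Then |JA| = |A − J| = 43.687.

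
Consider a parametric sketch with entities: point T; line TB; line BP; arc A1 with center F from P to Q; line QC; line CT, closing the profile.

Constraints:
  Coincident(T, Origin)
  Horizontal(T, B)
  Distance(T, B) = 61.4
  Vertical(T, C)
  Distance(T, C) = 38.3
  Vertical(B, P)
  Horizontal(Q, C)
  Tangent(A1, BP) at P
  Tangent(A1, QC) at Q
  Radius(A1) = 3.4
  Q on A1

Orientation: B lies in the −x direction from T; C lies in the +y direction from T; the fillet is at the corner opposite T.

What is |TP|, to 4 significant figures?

70.63

T is at the origin; TB is horizontal with |TB| = 61.4 and B on the −x side, so B = (-61.40, 0.000). T and C share the same x with |TC| = 38.3 and C on the +y side, so C = (0.000, 38.30). The virtual corner opposite T is at (-61.40, 38.30). The tangent condition forces FP to be normal to BP and the tangent condition forces FQ to be normal to QC, with radius 3.4, so the center F sits 3.4 in from both sides at F = (-58.00, 34.90). That places the tangent points at P = (-61.40, 34.90) on BP and Q = (-58.00, 38.30) on QC. Then |TP| = |P − T| = 70.63.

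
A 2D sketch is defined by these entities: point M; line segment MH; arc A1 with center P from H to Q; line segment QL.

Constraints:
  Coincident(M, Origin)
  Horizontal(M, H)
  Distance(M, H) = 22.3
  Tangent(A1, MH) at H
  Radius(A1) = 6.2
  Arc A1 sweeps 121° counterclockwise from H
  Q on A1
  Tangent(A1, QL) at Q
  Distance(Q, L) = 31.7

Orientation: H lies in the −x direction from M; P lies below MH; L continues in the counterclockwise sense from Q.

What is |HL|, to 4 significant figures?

38.19

On A1, H sits at bearing 90° from P; a 121° counterclockwise sweep puts Q at bearing 211°, so Q = P + 6.2·(cos 211°, sin 211°) = (-27.61, -9.393). A1 meets QL tangentially, so PQ is at right angles to QL, so QL runs along (−sin 211°, cos 211°); with |QL| = 31.7, L = (-11.29, -36.57). Then |HL| = |L − H| = 38.19.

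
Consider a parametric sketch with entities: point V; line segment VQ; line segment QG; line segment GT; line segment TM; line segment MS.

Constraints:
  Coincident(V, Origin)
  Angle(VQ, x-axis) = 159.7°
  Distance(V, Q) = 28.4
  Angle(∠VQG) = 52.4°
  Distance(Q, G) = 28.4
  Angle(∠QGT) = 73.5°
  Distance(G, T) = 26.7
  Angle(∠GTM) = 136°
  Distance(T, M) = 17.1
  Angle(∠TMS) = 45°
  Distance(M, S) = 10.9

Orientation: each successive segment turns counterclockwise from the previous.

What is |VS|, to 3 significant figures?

8.54

V is at the origin; VQ runs at 159.7° with length 28.4, so Q = (-26.6, 9.85). ∠VQG = 52.4° gives QG at -72.7° from the x-axis; with |QG| = 28.4, G = (-18.2, -17.3). ∠QGT = 73.5° gives GT at 33.8° from the x-axis; with |GT| = 26.7, T = (4.00, -2.41). ∠GTM = 136.0° gives TM at 77.8° from the x-axis; with |TM| = 17.1, M = (7.61, 14.3). ∠TMS = 45.0° gives MS at -147° from the x-axis; with |MS| = 10.9, S = (-1.55, 8.40). Then |VS| = |S − V| = 8.54.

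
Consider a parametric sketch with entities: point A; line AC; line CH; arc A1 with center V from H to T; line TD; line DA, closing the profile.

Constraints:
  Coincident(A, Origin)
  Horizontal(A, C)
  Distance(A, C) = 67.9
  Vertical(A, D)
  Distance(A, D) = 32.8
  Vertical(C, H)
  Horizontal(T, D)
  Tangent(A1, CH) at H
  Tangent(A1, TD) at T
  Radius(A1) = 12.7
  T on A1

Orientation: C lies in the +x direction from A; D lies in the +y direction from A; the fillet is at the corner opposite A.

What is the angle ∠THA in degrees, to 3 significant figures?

61.5°

A is at the origin; AC is horizontal with |AC| = 67.9 and C on the +x side, so C = (67.9, 0.00). A and D share the same x with |AD| = 32.8 and D on the +y side, so D = (0.00, 32.8). The virtual corner opposite A is at (67.9, 32.8). The tangent condition forces VH to be normal to CH and tangency of A1 to TD means the radius VT is perpendicular to TD, with radius 12.7, so the center V sits 12.7 in from both sides at V = (55.2, 20.1). That places the tangent points at H = (67.9, 20.1) on CH and T = (55.2, 32.8) on TD. Then cos ∠THA = HT·HA / (|HT||HA|), giving 61.5°.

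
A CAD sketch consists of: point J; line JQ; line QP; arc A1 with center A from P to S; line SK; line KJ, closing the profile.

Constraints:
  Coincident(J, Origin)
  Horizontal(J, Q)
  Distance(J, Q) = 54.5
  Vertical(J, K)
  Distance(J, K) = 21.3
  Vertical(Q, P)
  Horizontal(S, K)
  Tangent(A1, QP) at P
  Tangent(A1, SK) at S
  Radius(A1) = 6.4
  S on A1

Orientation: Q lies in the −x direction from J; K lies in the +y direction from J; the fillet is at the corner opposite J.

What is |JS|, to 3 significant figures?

52.6

The virtual corner opposite J is at (-54.5, 21.3). Since A1 is tangent to QP there, AP ⟂ QP and tangency of A1 to SK means the radius AS is perpendicular to SK, with radius 6.4, so the center A sits 6.4 in from both sides at A = (-48.1, 14.9). That places the tangent points at P = (-54.5, 14.9) on QP and S = (-48.1, 21.3) on SK. Then |JS| = |S − J| = 52.6.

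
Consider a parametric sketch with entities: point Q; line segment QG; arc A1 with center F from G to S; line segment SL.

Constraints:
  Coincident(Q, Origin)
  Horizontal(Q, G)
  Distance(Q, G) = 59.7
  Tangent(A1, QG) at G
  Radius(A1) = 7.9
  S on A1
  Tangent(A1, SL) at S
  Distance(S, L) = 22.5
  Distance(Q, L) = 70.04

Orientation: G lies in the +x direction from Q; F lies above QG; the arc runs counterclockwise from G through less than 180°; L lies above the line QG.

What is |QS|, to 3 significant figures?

68.1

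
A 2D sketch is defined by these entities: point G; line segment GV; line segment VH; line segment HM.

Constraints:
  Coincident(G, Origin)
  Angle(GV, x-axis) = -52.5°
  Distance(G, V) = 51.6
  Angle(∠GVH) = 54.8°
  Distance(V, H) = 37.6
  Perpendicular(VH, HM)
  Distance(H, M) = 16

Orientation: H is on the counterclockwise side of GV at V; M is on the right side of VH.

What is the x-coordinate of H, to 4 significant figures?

42.59

G is at the origin; GV runs at -52.5° with length 51.6, so V = 51.6·(cos -52.5°, sin -52.5°) = (31.41, -40.94). ∠GVH = 54.8°, so VH runs at -52.5° + (180° − 54.8°) = 72.70° from the x-axis; with |VH| = 37.6, H = V + 37.6·(cos 72.70°, sin 72.70°) = (42.59, -5.038). So H.x = 42.59.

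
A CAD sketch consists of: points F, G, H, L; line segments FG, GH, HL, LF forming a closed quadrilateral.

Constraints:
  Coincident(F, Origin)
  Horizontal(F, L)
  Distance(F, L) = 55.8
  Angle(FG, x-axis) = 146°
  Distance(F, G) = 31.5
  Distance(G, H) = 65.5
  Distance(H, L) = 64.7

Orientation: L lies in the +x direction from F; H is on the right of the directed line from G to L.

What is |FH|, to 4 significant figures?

40.34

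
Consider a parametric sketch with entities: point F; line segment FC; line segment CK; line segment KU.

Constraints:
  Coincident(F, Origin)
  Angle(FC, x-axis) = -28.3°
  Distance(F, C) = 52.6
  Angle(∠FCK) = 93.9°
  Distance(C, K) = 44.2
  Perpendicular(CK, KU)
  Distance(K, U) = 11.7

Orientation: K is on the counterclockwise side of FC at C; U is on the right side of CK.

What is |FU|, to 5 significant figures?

80.010

F is at the origin; FC runs at -28.3° with length 52.6, so C = 52.6·(cos -28.3°, sin -28.3°) = (46.313, -24.937). ∠FCK = 93.9°, so CK runs at -28.3° + (180° − 93.9°) = 57.800° from the x-axis; with |CK| = 44.2, K = C + 44.2·(cos 57.800°, sin 57.800°) = (69.866, 12.465). The perpendicularity gives KU at right angles to CK; with |KU| = 11.7 on the right of CK, U = K + 11.7·(0.84619, -0.53288) = (79.767, 6.2300). Then |FU| = |U − F| = 80.010.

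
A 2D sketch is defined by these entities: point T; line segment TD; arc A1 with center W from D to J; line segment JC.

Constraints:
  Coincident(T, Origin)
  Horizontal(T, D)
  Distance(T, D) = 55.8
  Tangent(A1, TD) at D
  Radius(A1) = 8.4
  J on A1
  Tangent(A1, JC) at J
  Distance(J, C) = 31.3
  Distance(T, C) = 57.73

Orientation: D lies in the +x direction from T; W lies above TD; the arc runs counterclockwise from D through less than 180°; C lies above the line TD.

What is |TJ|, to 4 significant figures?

63.89

T is at the origin; TD is horizontal with |TD| = 55.8 and D on the +x side, so D = (55.80, 0.000). A1 meets TD tangentially, so WD is at right angles to TD, so W = D + (0, 8.4) = (55.80, 8.400). Since WJ ⟂ JC (tangency), |WC| = √(8.4² + 31.3²) = 32.41 regardless of where J sits on A1. So C lies on both circle(T, 57.73) and circle(W, 32.41); the above-TD intersection is C = (43.22, 38.27). J is the foot of the tangent from C: J = (62.43, 13.55).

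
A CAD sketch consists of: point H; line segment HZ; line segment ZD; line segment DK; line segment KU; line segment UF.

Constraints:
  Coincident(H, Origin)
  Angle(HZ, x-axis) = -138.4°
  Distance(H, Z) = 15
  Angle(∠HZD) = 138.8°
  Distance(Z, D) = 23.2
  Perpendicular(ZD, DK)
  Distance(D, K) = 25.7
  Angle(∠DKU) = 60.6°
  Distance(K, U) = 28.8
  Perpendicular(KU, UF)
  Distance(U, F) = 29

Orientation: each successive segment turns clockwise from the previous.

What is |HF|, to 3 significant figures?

33.4

H is at the origin; HZ runs at -138.4° with length 15.0, so Z = (-11.2, -9.96). ∠HZD = 138.8° gives ZD at -180° from the x-axis; with |ZD| = 23.2, D = (-34.4, -10.1). ZD is perpendicular to DK, so DK runs at 90.4°; with |DK| = 25.7, K = (-34.6, 15.6). ∠DKU = 60.6° gives KU at -29.0° from the x-axis; with |KU| = 28.8, U = (-9.41, 1.62). The perpendicularity gives UF at right angles to KU, so UF runs at -119°; with |UF| = 29.0, F = (-23.5, -23.7). Then |HF| = |F − H| = 33.4.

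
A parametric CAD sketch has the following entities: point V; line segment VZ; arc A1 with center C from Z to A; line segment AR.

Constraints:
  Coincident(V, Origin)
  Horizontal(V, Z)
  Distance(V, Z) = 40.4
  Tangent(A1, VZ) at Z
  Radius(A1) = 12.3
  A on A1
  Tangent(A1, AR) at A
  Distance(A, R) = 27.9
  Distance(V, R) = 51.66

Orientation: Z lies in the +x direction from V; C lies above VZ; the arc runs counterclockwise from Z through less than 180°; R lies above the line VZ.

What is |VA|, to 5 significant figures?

53.647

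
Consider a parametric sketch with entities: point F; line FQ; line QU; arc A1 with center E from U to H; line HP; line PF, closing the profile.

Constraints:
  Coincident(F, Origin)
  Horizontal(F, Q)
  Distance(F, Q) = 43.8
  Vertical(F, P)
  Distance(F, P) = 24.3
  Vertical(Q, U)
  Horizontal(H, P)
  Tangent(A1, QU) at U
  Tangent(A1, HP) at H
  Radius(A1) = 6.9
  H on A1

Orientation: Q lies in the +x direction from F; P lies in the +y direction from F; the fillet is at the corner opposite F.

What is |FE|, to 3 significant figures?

40.8

F is at the origin; FQ is horizontal with |FQ| = 43.8 and Q on the +x side, so Q = (43.8, 0.00). FP is vertical with |FP| = 24.3 and P on the +y side, so P = (0.00, 24.3). The virtual corner opposite F is at (43.8, 24.3). Since A1 is tangent to QU there, EU ⟂ QU and tangency of A1 to HP means the radius EH is perpendicular to HP, with radius 6.9, so the center E sits 6.9 in from both sides at E = (36.9, 17.4). Then |FE| = |E − F| = 40.8.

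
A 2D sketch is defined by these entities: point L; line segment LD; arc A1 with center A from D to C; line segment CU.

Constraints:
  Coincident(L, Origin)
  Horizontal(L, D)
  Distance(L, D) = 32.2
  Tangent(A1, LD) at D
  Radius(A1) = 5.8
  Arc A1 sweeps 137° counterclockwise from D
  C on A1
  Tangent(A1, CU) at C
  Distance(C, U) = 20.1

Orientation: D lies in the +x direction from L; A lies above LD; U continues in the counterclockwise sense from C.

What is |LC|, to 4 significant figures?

37.52

Tangency of A1 to LD means the radius AD is perpendicular to LD, so A = D + (0, 5.8) = (32.20, 5.800). On A1, D sits at bearing -90° from A; a 137° counterclockwise sweep puts C at bearing 47°, so C = A + 5.8·(cos 47°, sin 47°) = (36.16, 10.04). Then |LC| = |C − L| = 37.52.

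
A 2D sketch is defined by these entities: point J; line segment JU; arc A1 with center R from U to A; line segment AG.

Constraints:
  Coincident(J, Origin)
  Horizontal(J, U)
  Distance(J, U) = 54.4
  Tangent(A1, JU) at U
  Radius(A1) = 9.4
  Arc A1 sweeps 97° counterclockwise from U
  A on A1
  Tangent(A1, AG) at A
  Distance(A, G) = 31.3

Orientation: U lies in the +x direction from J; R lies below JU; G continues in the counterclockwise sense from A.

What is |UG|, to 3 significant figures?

42.0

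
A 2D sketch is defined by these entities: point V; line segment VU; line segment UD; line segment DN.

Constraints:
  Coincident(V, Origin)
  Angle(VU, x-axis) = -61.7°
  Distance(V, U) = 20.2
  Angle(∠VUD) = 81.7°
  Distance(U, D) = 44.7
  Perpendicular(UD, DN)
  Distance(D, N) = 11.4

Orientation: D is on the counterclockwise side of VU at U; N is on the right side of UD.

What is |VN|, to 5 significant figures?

52.260

V is at the origin; VU runs at -61.7° with length 20.2, so U = 20.2·(cos -61.7°, sin -61.7°) = (9.5766, -17.786). ∠VUD = 81.7°, so UD runs at -61.7° + (180° − 81.7°) = 36.600° from the x-axis; with |UD| = 44.7, D = U + 44.7·(cos 36.600°, sin 36.600°) = (45.463, 8.8656). The perpendicularity gives DN at right angles to UD; with |DN| = 11.4 on the right of UD, N = D + 11.4·(0.59622, -0.80282) = (52.259, -0.28651). Then |VN| = |N − V| = 52.260.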